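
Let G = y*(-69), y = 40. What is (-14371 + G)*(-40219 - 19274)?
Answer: 1019174583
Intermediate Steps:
G = -2760 (G = 40*(-69) = -2760)
(-14371 + G)*(-40219 - 19274) = (-14371 - 2760)*(-40219 - 19274) = -17131*(-59493) = 1019174583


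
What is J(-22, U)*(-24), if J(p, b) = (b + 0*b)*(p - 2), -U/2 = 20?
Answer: -23040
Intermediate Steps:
U = -40 (U = -2*20 = -40)
J(p, b) = b*(-2 + p) (J(p, b) = (b + 0)*(-2 + p) = b*(-2 + p))
J(-22, U)*(-24) = -40*(-2 - 22)*(-24) = -40*(-24)*(-24) = 960*(-24) = -23040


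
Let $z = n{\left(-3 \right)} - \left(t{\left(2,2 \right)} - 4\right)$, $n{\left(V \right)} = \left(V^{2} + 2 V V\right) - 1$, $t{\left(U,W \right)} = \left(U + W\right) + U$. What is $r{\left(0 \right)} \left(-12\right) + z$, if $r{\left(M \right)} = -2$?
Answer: $48$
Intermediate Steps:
$t{\left(U,W \right)} = W + 2 U$
$n{\left(V \right)} = -1 + 3 V^{2}$ ($n{\left(V \right)} = \left(V^{2} + 2 V^{2}\right) - 1 = 3 V^{2} - 1 = -1 + 3 V^{2}$)
$z = 24$ ($z = \left(-1 + 3 \left(-3\right)^{2}\right) - \left(\left(2 + 2 \cdot 2\right) - 4\right) = \left(-1 + 3 \cdot 9\right) - \left(\left(2 + 4\right) - 4\right) = \left(-1 + 27\right) - \left(6 - 4\right) = 26 - 2 = 24$)
$r{\left(0 \right)} \left(-12\right) + z = \left(-2\right) \left(-12\right) + 24 = 24 + 24 = 48$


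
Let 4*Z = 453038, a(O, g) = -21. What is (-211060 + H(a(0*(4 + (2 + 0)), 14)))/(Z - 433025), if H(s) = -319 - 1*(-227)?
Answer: 140768/213177 ≈ 0.66033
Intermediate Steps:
Z = 226519/2 (Z = (¼)*453038 = 226519/2 ≈ 1.1326e+5)
H(s) = -92 (H(s) = -319 + 227 = -92)
(-211060 + H(a(0*(4 + (2 + 0)), 14)))/(Z - 433025) = (-211060 - 92)/(226519/2 - 433025) = -211152/(-639531/2) = -211152*(-2/639531) = 140768/213177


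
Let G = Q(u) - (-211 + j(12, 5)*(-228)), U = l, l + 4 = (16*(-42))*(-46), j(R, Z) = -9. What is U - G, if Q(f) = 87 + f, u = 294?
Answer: 32368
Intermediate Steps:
l = 30908 (l = -4 + (16*(-42))*(-46) = -4 - 672*(-46) = -4 + 30912 = 30908)
U = 30908
G = -1460 (G = (87 + 294) - (-211 - 9*(-228)) = 381 - (-211 + 2052) = 381 - 1*1841 = 381 - 1841 = -1460)
U - G = 30908 - 1*(-1460) = 30908 + 1460 = 32368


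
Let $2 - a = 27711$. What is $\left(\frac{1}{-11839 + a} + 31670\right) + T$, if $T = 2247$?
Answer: $\frac{1341349515}{39548} \approx 33917.0$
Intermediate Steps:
$a = -27709$ ($a = 2 - 27711 = -27709$)
$\left(\frac{1}{-11839 + a} + 31670\right) + T = \left(\frac{1}{-11839 - 27709} + 31670\right) + 2247 = \left(\frac{1}{-39548} + 31670\right) + 2247 = \left(- \frac{1}{39548} + 31670\right) + 2247 = \frac{1252485159}{39548} + 2247 = \frac{1341349515}{39548}$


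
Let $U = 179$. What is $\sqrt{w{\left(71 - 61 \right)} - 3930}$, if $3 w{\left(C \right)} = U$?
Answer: $\frac{i \sqrt{34833}}{3} \approx 62.212 i$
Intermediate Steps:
$w{\left(C \right)} = \frac{179}{3}$ ($w{\left(C \right)} = \frac{1}{3} \cdot 179 = \frac{179}{3}$)
$\sqrt{w{\left(71 - 61 \right)} - 3930} = \sqrt{\frac{179}{3} - 3930} = \sqrt{- \frac{11611}{3}} = \frac{i \sqrt{34833}}{3}$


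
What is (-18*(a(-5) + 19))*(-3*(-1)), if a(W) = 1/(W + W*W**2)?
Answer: -66663/65 ≈ -1025.6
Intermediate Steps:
a(W) = 1/(W + W**3)
(-18*(a(-5) + 19))*(-3*(-1)) = (-18*(1/(-5 + (-5)**3) + 19))*(-3*(-1)) = -18*(1/(-5 - 125) + 19)*3 = -18*(1/(-130) + 19)*3 = -18*(-1/130 + 19)*3 = -18*2469/130*3 = -22221/65*3 = -66663/65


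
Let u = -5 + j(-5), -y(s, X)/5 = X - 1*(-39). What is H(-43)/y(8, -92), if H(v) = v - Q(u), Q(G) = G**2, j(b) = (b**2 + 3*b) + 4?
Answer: -124/265 ≈ -0.46792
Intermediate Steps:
y(s, X) = -195 - 5*X (y(s, X) = -5*(X - 1*(-39)) = -5*(X + 39) = -5*(39 + X) = -195 - 5*X)
j(b) = 4 + b**2 + 3*b
u = 9 (u = -5 + (4 + (-5)**2 + 3*(-5)) = -5 + (4 + 25 - 15) = -5 + 14 = 9)
H(v) = -81 + v (H(v) = v - 1*9**2 = v - 1*81 = v - 81 = -81 + v)
H(-43)/y(8, -92) = (-81 - 43)/(-195 - 5*(-92)) = -124/(-195 + 460) = -124/265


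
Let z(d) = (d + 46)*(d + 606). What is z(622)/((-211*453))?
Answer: -820304/95583 ≈ -8.5821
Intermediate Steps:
z(d) = (46 + d)*(606 + d)
z(622)/((-211*453)) = (27876 + 622² + 652*622)/((-211*453)) = (27876 + 386884 + 405544)/(-95583) = 820304*(-1/95583) = -820304/95583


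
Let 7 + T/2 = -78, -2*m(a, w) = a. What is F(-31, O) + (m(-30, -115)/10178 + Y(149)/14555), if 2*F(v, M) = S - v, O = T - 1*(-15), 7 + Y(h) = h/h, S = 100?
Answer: 4851689501/74070395 ≈ 65.501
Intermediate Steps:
Y(h) = -6 (Y(h) = -7 + h/h = -7 + 1 = -6)
m(a, w) = -a/2
T = -170 (T = -14 + 2*(-78) = -14 - 156 = -170)
O = -155 (O = -170 - 1*(-15) = -170 + 15 = -155)
F(v, M) = 50 - v/2 (F(v, M) = (100 - v)/2 = 50 - v/2)
F(-31, O) + (m(-30, -115)/10178 + Y(149)/14555) = (50 - ½*(-31)) + (-½*(-30)/10178 - 6/14555) = (50 + 31/2) + (15*(1/10178) - 6*1/14555) = 131/2 + (15/10178 - 6/14555) = 131/2 + 157257/148140790 = 4851689501/74070395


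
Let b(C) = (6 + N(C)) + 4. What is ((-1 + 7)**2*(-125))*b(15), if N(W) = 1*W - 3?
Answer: -99000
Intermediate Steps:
N(W) = -3 + W (N(W) = W - 3 = -3 + W)
b(C) = 7 + C (b(C) = (6 + (-3 + C)) + 4 = (3 + C) + 4 = 7 + C)
((-1 + 7)**2*(-125))*b(15) = ((-1 + 7)**2*(-125))*(7 + 15) = (6**2*(-125))*22 = (36*(-125))*22 = -4500*22 = -99000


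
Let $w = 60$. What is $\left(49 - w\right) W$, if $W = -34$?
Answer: $374$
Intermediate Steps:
$\left(49 - w\right) W = \left(49 - 60\right) \left(-34\right) = \left(-11\right) \left(-34\right) = 374$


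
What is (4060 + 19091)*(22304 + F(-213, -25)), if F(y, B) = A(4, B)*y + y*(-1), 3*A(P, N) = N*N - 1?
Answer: -504390837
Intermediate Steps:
A(P, N) = -⅓ + N²/3 (A(P, N) = (N*N - 1)/3 = (N² - 1)/3 = (-1 + N²)/3 = -⅓ + N²/3)
F(y, B) = -y + y*(-⅓ + B²/3) (F(y, B) = (-⅓ + B²/3)*y + y*(-1) = y*(-⅓ + B²/3) - y = -y + y*(-⅓ + B²/3))
(4060 + 19091)*(22304 + F(-213, -25)) = (4060 + 19091)*(22304 + (⅓)*(-213)*(-4 + (-25)²)) = 23151*(22304 + (⅓)*(-213)*(-4 + 625)) = 23151*(22304 + (⅓)*(-213)*621) = 23151*(22304 - 44091) = 23151*(-21787) = -504390837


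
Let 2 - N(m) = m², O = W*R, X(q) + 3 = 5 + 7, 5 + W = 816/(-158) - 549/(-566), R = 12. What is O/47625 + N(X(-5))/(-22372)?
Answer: 9643006137/7940211513500 ≈ 0.0012145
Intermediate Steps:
W = -411127/44714 (W = -5 + (816/(-158) - 549/(-566)) = -5 + (816*(-1/158) - 549*(-1/566)) = -5 + (-408/79 + 549/566) = -5 - 187557/44714 = -411127/44714 ≈ -9.1946)
X(q) = 9 (X(q) = -3 + (5 + 7) = -3 + 12 = 9)
O = -2466762/22357 (O = -411127/44714*12 = -2466762/22357 ≈ -110.34)
N(m) = 2 - m²
O/47625 + N(X(-5))/(-22372) = -2466762/22357/47625 + (2 - 1*9²)/(-22372) = -2466762/22357*1/47625 + (2 - 1*81)*(-1/22372) = -822254/354917375 + (2 - 81)*(-1/22372) = -822254/354917375 - 79*(-1/22372) = -822254/354917375 + 79/22372 = 9643006137/7940211513500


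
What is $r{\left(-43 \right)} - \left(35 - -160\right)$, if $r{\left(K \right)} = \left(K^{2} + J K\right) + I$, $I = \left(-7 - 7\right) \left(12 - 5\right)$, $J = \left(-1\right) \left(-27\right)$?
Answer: $395$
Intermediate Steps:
$J = 27$
$I = -98$ ($I = \left(-14\right) 7 = -98$)
$r{\left(K \right)} = -98 + K^{2} + 27 K$ ($r{\left(K \right)} = \left(K^{2} + 27 K\right) - 98 = -98 + K^{2} + 27 K$)
$r{\left(-43 \right)} - \left(35 - -160\right) = \left(-98 + \left(-43\right)^{2} + 27 \left(-43\right)\right) - \left(35 - -160\right) = \left(-98 + 1849 - 1161\right) - \left(35 + 160\right) = 590 - 195 = 395$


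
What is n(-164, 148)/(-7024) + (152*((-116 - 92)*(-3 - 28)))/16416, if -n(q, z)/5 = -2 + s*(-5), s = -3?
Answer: 11324443/189648 ≈ 59.713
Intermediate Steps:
n(q, z) = -65 (n(q, z) = -5*(-2 - 3*(-5)) = -5*(-2 + 15) = -5*13 = -65)
n(-164, 148)/(-7024) + (152*((-116 - 92)*(-3 - 28)))/16416 = -65/(-7024) + (152*((-116 - 92)*(-3 - 28)))/16416 = -65*(-1/7024) + (152*(-208*(-31)))*(1/16416) = 65/7024 + (152*6448)*(1/16416) = 65/7024 + 980096*(1/16416) = 65/7024 + 1612/27 = 11324443/189648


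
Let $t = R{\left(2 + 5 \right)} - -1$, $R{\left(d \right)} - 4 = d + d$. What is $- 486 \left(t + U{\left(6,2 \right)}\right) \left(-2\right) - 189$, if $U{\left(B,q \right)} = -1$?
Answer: $17307$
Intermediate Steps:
$R{\left(d \right)} = 4 + 2 d$ ($R{\left(d \right)} = 4 + \left(d + d\right) = 4 + 2 d$)
$t = 19$ ($t = \left(4 + 2 \left(2 + 5\right)\right) - -1 = \left(4 + 2 \cdot 7\right) + 1 = \left(4 + 14\right) + 1 = 18 + 1 = 19$)
$- 486 \left(t + U{\left(6,2 \right)}\right) \left(-2\right) - 189 = - 486 \left(19 - 1\right) \left(-2\right) - 189 = - 486 \cdot 18 \left(-2\right) - 189 = \left(-486\right) \left(-36\right) - 189 = 17496 - 189 = 17307$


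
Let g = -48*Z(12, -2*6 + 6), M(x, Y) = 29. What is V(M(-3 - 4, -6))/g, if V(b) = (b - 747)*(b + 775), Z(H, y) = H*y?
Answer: -24053/144 ≈ -167.03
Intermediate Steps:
V(b) = (-747 + b)*(775 + b)
g = 3456 (g = -576*(-2*6 + 6) = -576*(-12 + 6) = -576*(-6) = -48*(-72) = 3456)
V(M(-3 - 4, -6))/g = (-578925 + 29**2 + 28*29)/3456 = (-578925 + 841 + 812)*(1/3456) = -577272*1/3456 = -24053/144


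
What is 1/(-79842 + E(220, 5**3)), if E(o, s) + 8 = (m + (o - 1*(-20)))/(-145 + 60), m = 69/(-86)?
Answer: -7310/583724071 ≈ -1.2523e-5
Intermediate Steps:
m = -69/86 (m = 69*(-1/86) = -69/86 ≈ -0.80233)
E(o, s) = -60131/7310 - o/85 (E(o, s) = -8 + (-69/86 + (o - 1*(-20)))/(-145 + 60) = -8 + (-69/86 + (o + 20))/(-85) = -8 + (-69/86 + (20 + o))*(-1/85) = -8 + (1651/86 + o)*(-1/85) = -8 + (-1651/7310 - o/85) = -60131/7310 - o/85)
1/(-79842 + E(220, 5**3)) = 1/(-79842 + (-60131/7310 - 1/85*220)) = 1/(-79842 + (-60131/7310 - 44/17)) = 1/(-79842 - 79051/7310) = 1/(-583724071/7310) = -7310/583724071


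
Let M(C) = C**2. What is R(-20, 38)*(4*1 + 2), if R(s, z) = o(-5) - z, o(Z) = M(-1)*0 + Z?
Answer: -258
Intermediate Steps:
o(Z) = Z (o(Z) = (-1)**2*0 + Z = 1*0 + Z = 0 + Z = Z)
R(s, z) = -5 - z
R(-20, 38)*(4*1 + 2) = (-5 - 1*38)*(4*1 + 2) = (-5 - 38)*(4 + 2) = -43*6 = -258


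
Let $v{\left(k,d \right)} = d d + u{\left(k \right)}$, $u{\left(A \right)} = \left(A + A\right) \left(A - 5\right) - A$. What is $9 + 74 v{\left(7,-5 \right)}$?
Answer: $3413$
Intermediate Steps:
$u{\left(A \right)} = - A + 2 A \left(-5 + A\right)$ ($u{\left(A \right)} = 2 A \left(-5 + A\right) - A = - A + 2 A \left(-5 + A\right)$)
$v{\left(k,d \right)} = d^{2} + k \left(-11 + 2 k\right)$ ($v{\left(k,d \right)} = d d + k \left(-11 + 2 k\right) = d^{2} + k \left(-11 + 2 k\right)$)
$9 + 74 v{\left(7,-5 \right)} = 9 + 74 \left(\left(-5\right)^{2} + 7 \left(-11 + 2 \cdot 7\right)\right) = 9 + 74 \left(25 + 7 \left(-11 + 14\right)\right) = 9 + 74 \left(25 + 7 \cdot 3\right) = 9 + 74 \left(25 + 21\right) = 9 + 74 \cdot 46 = 9 + 3404 = 3413$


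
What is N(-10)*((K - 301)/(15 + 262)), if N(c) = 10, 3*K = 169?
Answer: -7340/831 ≈ -8.8327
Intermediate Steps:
K = 169/3 (K = (1/3)*169 = 169/3 ≈ 56.333)
N(-10)*((K - 301)/(15 + 262)) = 10*((169/3 - 301)/(15 + 262)) = 10*(-734/3/277) = 10*(-734/3*1/277) = 10*(-734/831) = -7340/831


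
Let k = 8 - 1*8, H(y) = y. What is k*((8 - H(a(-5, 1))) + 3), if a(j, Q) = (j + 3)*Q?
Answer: 0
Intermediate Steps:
a(j, Q) = Q*(3 + j) (a(j, Q) = (3 + j)*Q = Q*(3 + j))
k = 0 (k = 8 - 8 = 0)
k*((8 - H(a(-5, 1))) + 3) = 0*((8 - (3 - 5)) + 3) = 0*((8 - (-2)) + 3) = 0*((8 - 1*(-2)) + 3) = 0*((8 + 2) + 3) = 0*(10 + 3) = 0*13 = 0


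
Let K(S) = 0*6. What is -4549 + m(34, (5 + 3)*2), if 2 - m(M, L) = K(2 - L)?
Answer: -4547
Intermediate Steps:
K(S) = 0
m(M, L) = 2 (m(M, L) = 2 - 1*0 = 2 + 0 = 2)
-4549 + m(34, (5 + 3)*2) = -4549 + 2 = -4547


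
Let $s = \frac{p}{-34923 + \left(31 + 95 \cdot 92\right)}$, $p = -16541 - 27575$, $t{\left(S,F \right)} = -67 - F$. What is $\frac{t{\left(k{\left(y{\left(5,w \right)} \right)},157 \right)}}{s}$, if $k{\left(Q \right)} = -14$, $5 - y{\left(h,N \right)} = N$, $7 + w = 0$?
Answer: $- \frac{1464512}{11029} \approx -132.79$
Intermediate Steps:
$w = -7$ ($w = -7 + 0 = -7$)
$y{\left(h,N \right)} = 5 - N$
$p = -44116$ ($p = -16541 - 27575 = -44116$)
$s = \frac{11029}{6538}$ ($s = - \frac{44116}{-34923 + \left(31 + 95 \cdot 92\right)} = - \frac{44116}{-34923 + \left(31 + 8740\right)} = - \frac{44116}{-34923 + 8771} = - \frac{44116}{-26152} = \left(-44116\right) \left(- \frac{1}{26152}\right) = \frac{11029}{6538} \approx 1.6869$)
$\frac{t{\left(k{\left(y{\left(5,w \right)} \right)},157 \right)}}{s} = \frac{-67 - 157}{\frac{11029}{6538}} = \left(-67 - 157\right) \frac{6538}{11029} = \left(-224\right) \frac{6538}{11029} = - \frac{1464512}{11029}$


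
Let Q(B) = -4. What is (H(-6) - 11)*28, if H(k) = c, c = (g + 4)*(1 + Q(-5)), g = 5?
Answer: -1064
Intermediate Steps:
c = -27 (c = (5 + 4)*(1 - 4) = 9*(-3) = -27)
H(k) = -27
(H(-6) - 11)*28 = (-27 - 11)*28 = -38*28 = -1064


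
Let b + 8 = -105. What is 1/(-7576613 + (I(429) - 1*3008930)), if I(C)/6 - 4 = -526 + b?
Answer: -1/10589353 ≈ -9.4434e-8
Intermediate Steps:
b = -113 (b = -8 - 105 = -113)
I(C) = -3810 (I(C) = 24 + 6*(-526 - 113) = 24 + 6*(-639) = 24 - 3834 = -3810)
1/(-7576613 + (I(429) - 1*3008930)) = 1/(-7576613 + (-3810 - 1*3008930)) = 1/(-7576613 + (-3810 - 3008930)) = 1/(-7576613 - 3012740) = 1/(-10589353) = -1/10589353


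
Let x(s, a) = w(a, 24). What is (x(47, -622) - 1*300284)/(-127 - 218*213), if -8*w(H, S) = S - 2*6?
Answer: 600571/93122 ≈ 6.4493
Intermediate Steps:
w(H, S) = 3/2 - S/8 (w(H, S) = -(S - 2*6)/8 = -(S - 12)/8 = -(-12 + S)/8 = 3/2 - S/8)
x(s, a) = -3/2 (x(s, a) = 3/2 - ⅛*24 = 3/2 - 3 = -3/2)
(x(47, -622) - 1*300284)/(-127 - 218*213) = (-3/2 - 1*300284)/(-127 - 218*213) = (-3/2 - 300284)/(-127 - 46434) = -600571/2/(-46561) = -600571/2*(-1/46561) = 600571/93122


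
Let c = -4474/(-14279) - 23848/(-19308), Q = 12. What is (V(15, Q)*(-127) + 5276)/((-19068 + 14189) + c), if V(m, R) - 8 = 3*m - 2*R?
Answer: -109797099669/336177044911 ≈ -0.32660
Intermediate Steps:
V(m, R) = 8 - 2*R + 3*m (V(m, R) = 8 + (3*m - 2*R) = 8 + (-2*R + 3*m) = 8 - 2*R + 3*m)
c = 106727396/68924733 (c = -4474*(-1/14279) - 23848*(-1/19308) = 4474/14279 + 5962/4827 = 106727396/68924733 ≈ 1.5485)
(V(15, Q)*(-127) + 5276)/((-19068 + 14189) + c) = ((8 - 2*12 + 3*15)*(-127) + 5276)/((-19068 + 14189) + 106727396/68924733) = ((8 - 24 + 45)*(-127) + 5276)/(-4879 + 106727396/68924733) = (29*(-127) + 5276)/(-336177044911/68924733) = (-3683 + 5276)*(-68924733/336177044911) = 1593*(-68924733/336177044911) = -109797099669/336177044911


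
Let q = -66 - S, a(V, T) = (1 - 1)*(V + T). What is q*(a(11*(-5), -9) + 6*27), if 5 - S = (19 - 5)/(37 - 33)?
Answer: -10935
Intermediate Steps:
a(V, T) = 0 (a(V, T) = 0*(T + V) = 0)
S = 3/2 (S = 5 - (19 - 5)/(37 - 33) = 5 - 14/4 = 5 - 1*7/2 = 5 - 7/2 = 3/2 ≈ 1.5000)
q = -135/2 (q = -66 - 1*3/2 = -66 - 3/2 = -135/2 ≈ -67.500)
q*(a(11*(-5), -9) + 6*27) = -135*(0 + 6*27)/2 = -135*(0 + 162)/2 = -135/2*162 = -10935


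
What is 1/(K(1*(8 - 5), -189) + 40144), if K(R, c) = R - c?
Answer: 1/40336 ≈ 2.4792e-5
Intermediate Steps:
1/(K(1*(8 - 5), -189) + 40144) = 1/((1*(8 - 5) - 1*(-189)) + 40144) = 1/((1*3 + 189) + 40144) = 1/((3 + 189) + 40144) = 1/(192 + 40144) = 1/40336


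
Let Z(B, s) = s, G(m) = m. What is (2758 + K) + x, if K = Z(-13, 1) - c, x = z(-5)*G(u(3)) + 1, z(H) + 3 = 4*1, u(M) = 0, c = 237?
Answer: 2523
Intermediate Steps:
z(H) = 1 (z(H) = -3 + 4*1 = -3 + 4 = 1)
x = 1 (x = 1*0 + 1 = 0 + 1 = 1)
K = -236 (K = 1 - 1*237 = 1 - 237 = -236)
(2758 + K) + x = (2758 - 236) + 1 = 2522 + 1 = 2523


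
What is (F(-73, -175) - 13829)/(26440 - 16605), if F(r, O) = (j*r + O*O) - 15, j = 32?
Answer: 2889/1967 ≈ 1.4687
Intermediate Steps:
F(r, O) = -15 + O² + 32*r (F(r, O) = (32*r + O*O) - 15 = (32*r + O²) - 15 = (O² + 32*r) - 15 = -15 + O² + 32*r)
(F(-73, -175) - 13829)/(26440 - 16605) = ((-15 + (-175)² + 32*(-73)) - 13829)/(26440 - 16605) = ((-15 + 30625 - 2336) - 13829)/9835 = (28274 - 13829)*(1/9835) = 14445*(1/9835) = 2889/1967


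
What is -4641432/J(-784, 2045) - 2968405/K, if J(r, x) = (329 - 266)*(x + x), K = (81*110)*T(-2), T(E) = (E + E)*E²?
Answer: 104228657/37104480 ≈ 2.8091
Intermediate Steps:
T(E) = 2*E³ (T(E) = (2*E)*E² = 2*E³)
K = -142560 (K = (81*110)*(2*(-2)³) = 8910*(2*(-8)) = 8910*(-16) = -142560)
J(r, x) = 126*x (J(r, x) = 63*(2*x) = 126*x)
-4641432/J(-784, 2045) - 2968405/K = -4641432/(126*2045) - 2968405/(-142560) = -4641432/257670 - 2968405*(-1/142560) = -4641432*1/257670 + 53971/2592 = -773572/42945 + 53971/2592 = 104228657/37104480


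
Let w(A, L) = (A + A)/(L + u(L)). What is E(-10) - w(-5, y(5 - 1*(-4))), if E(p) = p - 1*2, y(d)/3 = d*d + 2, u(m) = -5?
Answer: -1459/122 ≈ -11.959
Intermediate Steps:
y(d) = 6 + 3*d² (y(d) = 3*(d*d + 2) = 3*(d² + 2) = 3*(2 + d²) = 6 + 3*d²)
E(p) = -2 + p (E(p) = p - 2 = -2 + p)
w(A, L) = 2*A/(-5 + L) (w(A, L) = (A + A)/(L - 5) = (2*A)/(-5 + L) = 2*A/(-5 + L))
E(-10) - w(-5, y(5 - 1*(-4))) = (-2 - 10) - 2*(-5)/(-5 + (6 + 3*(5 - 1*(-4))²)) = -12 - 2*(-5)/(-5 + (6 + 3*(5 + 4)²)) = -12 - 2*(-5)/(-5 + (6 + 3*9²)) = -12 - 2*(-5)/(-5 + (6 + 3*81)) = -12 - 2*(-5)/(-5 + (6 + 243)) = -12 - 2*(-5)/(-5 + 249) = -12 - 2*(-5)/244 = -12 - 1*(-5/122) = -12 + 5/122 = -1459/122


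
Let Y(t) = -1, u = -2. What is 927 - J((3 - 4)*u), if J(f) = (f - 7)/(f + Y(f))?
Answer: 932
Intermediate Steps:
J(f) = (-7 + f)/(-1 + f) (J(f) = (f - 7)/(f - 1) = (-7 + f)/(-1 + f))
927 - J((3 - 4)*u) = 927 - (-7 + (3 - 4)*(-2))/(-1 + (3 - 4)*(-2)) = 927 - (-7 - 1*(-2))/(-1 - 1*(-2)) = 927 - (-7 + 2)/(-1 + 2) = 927 - (-5)/1 = 927 - (-5) = 927 - 1*(-5) = 927 + 5 = 932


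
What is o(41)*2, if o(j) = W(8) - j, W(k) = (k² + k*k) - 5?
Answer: 164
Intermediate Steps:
W(k) = -5 + 2*k² (W(k) = (k² + k²) - 5 = 2*k² - 5 = -5 + 2*k²)
o(j) = 123 - j (o(j) = (-5 + 2*8²) - j = (-5 + 2*64) - j = (-5 + 128) - j = 123 - j)
o(41)*2 = (123 - 1*41)*2 = (123 - 41)*2 = 82*2 = 164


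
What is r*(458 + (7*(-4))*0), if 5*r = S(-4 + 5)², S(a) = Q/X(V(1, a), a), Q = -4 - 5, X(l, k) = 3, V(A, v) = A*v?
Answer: 4122/5 ≈ 824.40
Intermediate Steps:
Q = -9
S(a) = -3 (S(a) = -9/3 = -9*⅓ = -3)
r = 9/5 (r = (⅕)*(-3)² = (⅕)*9 = 9/5 ≈ 1.8000)
r*(458 + (7*(-4))*0) = 9*(458 + (7*(-4))*0)/5 = 9*(458 - 28*0)/5 = 9*(458 + 0)/5 = (9/5)*458 = 4122/5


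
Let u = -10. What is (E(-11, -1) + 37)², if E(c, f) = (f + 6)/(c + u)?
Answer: 595984/441 ≈ 1351.4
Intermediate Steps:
E(c, f) = (6 + f)/(-10 + c) (E(c, f) = (f + 6)/(c - 10) = (6 + f)/(-10 + c))
(E(-11, -1) + 37)² = ((6 - 1)/(-10 - 11) + 37)² = (5/(-21) + 37)² = (-1/21*5 + 37)² = (-5/21 + 37)² = (772/21)² = 595984/441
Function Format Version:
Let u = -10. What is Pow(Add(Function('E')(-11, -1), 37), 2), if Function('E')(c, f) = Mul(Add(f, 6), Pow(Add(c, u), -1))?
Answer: Rational(595984, 441) ≈ 1351.4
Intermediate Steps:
Function('E')(c, f) = Mul(Pow(Add(-10, c), -1), Add(6, f)) (Function('E')(c, f) = Mul(Add(f, 6), Pow(Add(c, -10), -1)) = Mul(Add(6, f), Pow(Add(-10, c), -1)) = Mul(Pow(Add(-10, c), -1), Add(6, f)))
Pow(Add(Function('E')(-11, -1), 37), 2) = Pow(Add(Mul(Pow(Add(-10, -11), -1), Add(6, -1)), 37), 2) = Pow(Add(Mul(Pow(-21, -1), 5), 37), 2) = Pow(Add(Mul(Rational(-1, 21), 5), 37), 2) = Pow(Add(Rational(-5, 21), 37), 2) = Pow(Rational(772, 21), 2) = Rational(595984, 441)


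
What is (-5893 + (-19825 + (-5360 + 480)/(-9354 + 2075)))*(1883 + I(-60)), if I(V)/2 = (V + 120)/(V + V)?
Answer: -352303703844/7279 ≈ -4.8400e+7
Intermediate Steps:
I(V) = (120 + V)/V (I(V) = 2*((V + 120)/(V + V)) = 2*((120 + V)/((2*V))) = 2*((120 + V)*(1/(2*V))) = 2*((120 + V)/(2*V)) = (120 + V)/V)
(-5893 + (-19825 + (-5360 + 480)/(-9354 + 2075)))*(1883 + I(-60)) = (-5893 + (-19825 + (-5360 + 480)/(-9354 + 2075)))*(1883 + (120 - 60)/(-60)) = (-5893 + (-19825 - 4880/(-7279)))*(1883 - 1/60*60) = (-5893 + (-19825 - 4880*(-1/7279)))*(1883 - 1) = (-5893 + (-19825 + 4880/7279))*1882 = (-5893 - 144301295/7279)*1882 = -187196442/7279*1882 = -352303703844/7279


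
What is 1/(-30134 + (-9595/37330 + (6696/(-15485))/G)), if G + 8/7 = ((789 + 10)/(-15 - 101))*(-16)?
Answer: -23700257050/714189731633351 ≈ -3.3185e-5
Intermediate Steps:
G = 22140/203 (G = -8/7 + ((789 + 10)/(-15 - 101))*(-16) = -8/7 + (799/(-116))*(-16) = -8/7 + (799*(-1/116))*(-16) = -8/7 - 799/116*(-16) = -8/7 + 3196/29 = 22140/203 ≈ 109.06)
1/(-30134 + (-9595/37330 + (6696/(-15485))/G)) = 1/(-30134 + (-9595/37330 + (6696/(-15485))/(22140/203))) = 1/(-30134 + (-9595*1/37330 + (6696*(-1/15485))*(203/22140))) = 1/(-30134 + (-1919/7466 - 6696/15485*203/22140)) = 1/(-30134 + (-1919/7466 - 12586/3174425)) = 1/(-30134 - 6185688651/23700257050) = 1/(-714189731633351/23700257050) = -23700257050/714189731633351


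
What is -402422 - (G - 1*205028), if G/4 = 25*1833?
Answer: -380694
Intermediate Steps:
G = 183300 (G = 4*(25*1833) = 4*45825 = 183300)
-402422 - (G - 1*205028) = -402422 - (183300 - 1*205028) = -402422 - (183300 - 205028) = -402422 - 1*(-21728) = -402422 + 21728 = -380694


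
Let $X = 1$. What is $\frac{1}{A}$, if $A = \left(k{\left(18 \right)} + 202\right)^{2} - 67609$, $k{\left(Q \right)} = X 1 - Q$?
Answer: $- \frac{1}{33384} \approx -2.9954 \cdot 10^{-5}$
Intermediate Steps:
$k{\left(Q \right)} = 1 - Q$ ($k{\left(Q \right)} = 1 \cdot 1 - Q = 1 - Q$)
$A = -33384$ ($A = \left(\left(1 - 18\right) + 202\right)^{2} - 67609 = \left(-17 + 202\right)^{2} - 67609 = 185^{2} - 67609 = 34225 - 67609 = -33384$)
$\frac{1}{A} = \frac{1}{-33384} = - \frac{1}{33384}$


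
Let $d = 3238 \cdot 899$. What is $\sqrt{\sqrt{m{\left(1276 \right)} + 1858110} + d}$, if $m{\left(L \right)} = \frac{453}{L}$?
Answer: $\frac{\sqrt{1184889616328 + 5742 \sqrt{9337440387}}}{638} \approx 1706.6$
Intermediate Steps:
$d = 2910962$
$\sqrt{\sqrt{m{\left(1276 \right)} + 1858110} + d} = \sqrt{\sqrt{\frac{453}{1276} + 1858110} + 2910962} = \sqrt{\sqrt{\frac{2370948813}{1276}} + 2910962} = \sqrt{\frac{9 \sqrt{9337440387}}{638} + 2910962} = \sqrt{2910962 + \frac{9 \sqrt{9337440387}}{638}}$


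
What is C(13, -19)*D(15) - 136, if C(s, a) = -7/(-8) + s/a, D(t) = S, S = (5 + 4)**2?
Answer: -18323/152 ≈ -120.55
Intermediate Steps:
S = 81 (S = 9**2 = 81)
D(t) = 81
C(s, a) = 7/8 + s/a (C(s, a) = -7*(-1/8) + s/a = 7/8 + s/a)
C(13, -19)*D(15) - 136 = (7/8 + 13/(-19))*81 - 136 = (7/8 + 13*(-1/19))*81 - 136 = (7/8 - 13/19)*81 - 136 = (29/152)*81 - 136 = 2349/152 - 136 = -18323/152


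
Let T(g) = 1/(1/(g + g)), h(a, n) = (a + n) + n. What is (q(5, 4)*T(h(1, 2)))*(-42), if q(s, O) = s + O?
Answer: -3780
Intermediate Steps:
h(a, n) = a + 2*n
T(g) = 2*g (T(g) = 1/(1/(2*g)) = 2*g)
q(s, O) = O + s
(q(5, 4)*T(h(1, 2)))*(-42) = ((4 + 5)*(2*(1 + 2*2)))*(-42) = (9*(2*(1 + 4)))*(-42) = (9*(2*5))*(-42) = (9*10)*(-42) = 90*(-42) = -3780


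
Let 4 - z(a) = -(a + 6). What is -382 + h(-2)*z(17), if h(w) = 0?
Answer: -382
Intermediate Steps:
z(a) = 10 + a (z(a) = 4 - (-1)*(a + 6) = 4 - (-1)*(6 + a) = 4 - (-6 - a) = 4 + (6 + a) = 10 + a)
-382 + h(-2)*z(17) = -382 + 0*(10 + 17) = -382 + 0*27 = -382 + 0 = -382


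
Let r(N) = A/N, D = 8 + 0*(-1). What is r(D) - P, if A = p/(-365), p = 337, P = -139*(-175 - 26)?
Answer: -81582217/2920 ≈ -27939.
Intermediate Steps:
D = 8 (D = 8 + 0 = 8)
P = 27939 (P = -139*(-201) = 27939)
A = -337/365 (A = 337/(-365) = 337*(-1/365) = -337/365 ≈ -0.92329)
r(N) = -337/(365*N)
r(D) - P = -337/365/8 - 1*27939 = -337/365*1/8 - 27939 = -337/2920 - 27939 = -81582217/2920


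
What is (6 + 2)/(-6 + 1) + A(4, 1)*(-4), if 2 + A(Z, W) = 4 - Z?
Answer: 32/5 ≈ 6.4000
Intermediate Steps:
A(Z, W) = 2 - Z (A(Z, W) = -2 + (4 - Z) = 2 - Z)
(6 + 2)/(-6 + 1) + A(4, 1)*(-4) = (6 + 2)/(-6 + 1) + (2 - 1*4)*(-4) = 8/(-5) + (2 - 4)*(-4) = 8*(-⅕) - 2*(-4) = -8/5 + 8 = 32/5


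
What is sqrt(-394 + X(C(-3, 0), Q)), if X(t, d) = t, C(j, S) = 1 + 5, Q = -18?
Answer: 2*I*sqrt(97) ≈ 19.698*I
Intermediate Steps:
C(j, S) = 6
sqrt(-394 + X(C(-3, 0), Q)) = sqrt(-394 + 6) = sqrt(-388) = 2*I*sqrt(97)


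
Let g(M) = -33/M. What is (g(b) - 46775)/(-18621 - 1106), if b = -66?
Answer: 93549/39454 ≈ 2.3711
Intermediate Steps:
(g(b) - 46775)/(-18621 - 1106) = (-33/(-66) - 46775)/(-18621 - 1106) = (-33*(-1/66) - 46775)/(-19727) = (½ - 46775)*(-1/19727) = -93549/2*(-1/19727) = 93549/39454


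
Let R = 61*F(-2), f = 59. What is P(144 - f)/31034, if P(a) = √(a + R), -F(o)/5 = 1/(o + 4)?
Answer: 3*I*√30/62068 ≈ 0.00026474*I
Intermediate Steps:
F(o) = -5/(4 + o) (F(o) = -5/(o + 4) = -5/(4 + o))
R = -305/2 (R = 61*(-5/(4 - 2)) = 61*(-5/2) = -305/2 ≈ -152.50)
P(a) = √(-305/2 + a) (P(a) = √(a - 305/2) = √(-305/2 + a))
P(144 - f)/31034 = (√(-610 + 4*(144 - 1*59))/2)/31034 = (√(-610 + 4*(144 - 59))/2)*(1/31034) = (√(-610 + 4*85)/2)*(1/31034) = (√(-610 + 340)/2)*(1/31034) = (√(-270)/2)*(1/31034) = ((3*I*√30)/2)*(1/31034) = (3*I*√30/2)*(1/31034) = 3*I*√30/62068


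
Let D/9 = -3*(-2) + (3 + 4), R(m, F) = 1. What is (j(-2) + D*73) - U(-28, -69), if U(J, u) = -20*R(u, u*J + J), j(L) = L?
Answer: 8559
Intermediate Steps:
D = 117 (D = 9*(-3*(-2) + (3 + 4)) = 9*(6 + 7) = 9*13 = 117)
U(J, u) = -20 (U(J, u) = -20*1 = -20)
(j(-2) + D*73) - U(-28, -69) = (-2 + 117*73) - 1*(-20) = (-2 + 8541) + 20 = 8539 + 20 = 8559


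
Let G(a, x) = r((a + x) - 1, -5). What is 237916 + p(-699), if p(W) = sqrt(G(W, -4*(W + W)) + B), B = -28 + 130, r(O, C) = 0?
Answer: 237916 + sqrt(102) ≈ 2.3793e+5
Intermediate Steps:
G(a, x) = 0
B = 102
p(W) = sqrt(102) (p(W) = sqrt(0 + 102) = sqrt(102))
237916 + p(-699) = 237916 + sqrt(102)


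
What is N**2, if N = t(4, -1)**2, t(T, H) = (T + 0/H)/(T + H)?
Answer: 256/81 ≈ 3.1605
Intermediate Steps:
t(T, H) = T/(H + T) (t(T, H) = (T + 0)/(H + T) = T/(H + T))
N = 16/9 (N = (4/(-1 + 4))**2 = (4/3)**2 = 16/9 ≈ 1.7778)
N**2 = (16/9)**2 = 256/81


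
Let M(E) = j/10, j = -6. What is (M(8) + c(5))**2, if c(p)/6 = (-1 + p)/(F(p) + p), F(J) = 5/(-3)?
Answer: 1089/25 ≈ 43.560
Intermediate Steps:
F(J) = -5/3 (F(J) = 5*(-1/3) = -5/3)
c(p) = 6*(-1 + p)/(-5/3 + p) (c(p) = 6*((-1 + p)/(-5/3 + p)) = 6*(-1 + p)/(-5/3 + p))
M(E) = -3/5 (M(E) = -6/10 = -6*1/10 = -3/5)
(M(8) + c(5))**2 = (-3/5 + 18*(-1 + 5)/(-5 + 3*5))**2 = (-3/5 + 18*4/(-5 + 15))**2 = (-3/5 + 18*4/10)**2 = (-3/5 + 18*(1/10)*4)**2 = (-3/5 + 36/5)**2 = (33/5)**2 = 1089/25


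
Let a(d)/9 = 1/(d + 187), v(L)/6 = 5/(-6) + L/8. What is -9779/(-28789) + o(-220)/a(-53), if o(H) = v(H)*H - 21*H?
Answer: 162101734531/259101 ≈ 6.2563e+5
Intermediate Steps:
v(L) = -5 + 3*L/4 (v(L) = 6*(5/(-6) + L/8) = 6*(5*(-1/6) + L*(1/8)) = 6*(-5/6 + L/8) = -5 + 3*L/4)
a(d) = 9/(187 + d) (a(d) = 9/(d + 187) = 9/(187 + d))
o(H) = -21*H + H*(-5 + 3*H/4) (o(H) = (-5 + 3*H/4)*H - 21*H = H*(-5 + 3*H/4) - 21*H = -21*H + H*(-5 + 3*H/4))
-9779/(-28789) + o(-220)/a(-53) = -9779/(-28789) + ((1/4)*(-220)*(-104 + 3*(-220)))/((9/(187 - 53))) = -9779*(-1/28789) + ((1/4)*(-220)*(-104 - 660))/((9/134)) = 9779/28789 + ((1/4)*(-220)*(-764))/((9*(1/134))) = 9779/28789 + 42020/(9/134) = 9779/28789 + 42020*(134/9) = 9779/28789 + 5630680/9 = 162101734531/259101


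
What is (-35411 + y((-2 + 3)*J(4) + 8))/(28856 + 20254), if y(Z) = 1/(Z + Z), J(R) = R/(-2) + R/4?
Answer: -165251/229180 ≈ -0.72105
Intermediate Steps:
J(R) = -R/4 (J(R) = R*(-½) + R*(¼) = -R/2 + R/4 = -R/4)
y(Z) = 1/(2*Z)
(-35411 + y((-2 + 3)*J(4) + 8))/(28856 + 20254) = (-35411 + 1/(2*((-2 + 3)*(-¼*4) + 8)))/(28856 + 20254) = (-35411 + 1/(2*(1*(-1) + 8)))/49110 = (-35411 + 1/(2*(-1 + 8)))*(1/49110) = (-35411 + (½)/7)*(1/49110) = (-35411 + (½)*(⅐))*(1/49110) = (-35411 + 1/14)*(1/49110) = -495753/14*1/49110 = -165251/229180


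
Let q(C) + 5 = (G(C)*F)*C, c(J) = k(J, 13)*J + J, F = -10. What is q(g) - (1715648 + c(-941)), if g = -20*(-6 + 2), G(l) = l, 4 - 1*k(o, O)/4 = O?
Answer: -1812588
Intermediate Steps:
k(o, O) = 16 - 4*O
c(J) = -35*J (c(J) = (16 - 4*13)*J + J = (16 - 52)*J + J = -36*J + J = -35*J)
g = 80 (g = -20*(-4) = 80)
q(C) = -5 - 10*C**2 (q(C) = -5 + (C*(-10))*C = -5 + (-10*C)*C = -5 - 10*C**2)
q(g) - (1715648 + c(-941)) = (-5 - 10*80**2) - (1715648 - 35*(-941)) = (-5 - 10*6400) - (1715648 + 32935) = (-5 - 64000) - 1*1748583 = -64005 - 1748583 = -1812588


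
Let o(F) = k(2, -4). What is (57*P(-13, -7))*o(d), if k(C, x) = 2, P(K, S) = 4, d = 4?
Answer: 456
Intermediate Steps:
o(F) = 2
(57*P(-13, -7))*o(d) = (57*4)*2 = 228*2 = 456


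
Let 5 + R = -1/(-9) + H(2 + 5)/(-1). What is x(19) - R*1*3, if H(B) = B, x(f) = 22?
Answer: 173/3 ≈ 57.667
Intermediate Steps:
R = -107/9 (R = -5 + (-1/(-9) + (2 + 5)/(-1)) = -5 + (-1*(-⅑) + 7*(-1)) = -5 + (⅑ - 7) = -5 - 62/9 = -107/9 ≈ -11.889)
x(19) - R*1*3 = 22 - (-107)*1*3/9 = 22 - (-107)*3/9 = 22 - 1*(-107/3) = 22 + 107/3 = 173/3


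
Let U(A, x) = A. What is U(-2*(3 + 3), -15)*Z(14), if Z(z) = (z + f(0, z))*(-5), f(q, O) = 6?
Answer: 1200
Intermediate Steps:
Z(z) = -30 - 5*z (Z(z) = (z + 6)*(-5) = (6 + z)*(-5) = -30 - 5*z)
U(-2*(3 + 3), -15)*Z(14) = (-2*(3 + 3))*(-30 - 5*14) = (-2*6)*(-30 - 70) = -12*(-100) = 1200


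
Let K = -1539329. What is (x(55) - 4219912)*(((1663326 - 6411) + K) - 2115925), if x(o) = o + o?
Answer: 8432594908878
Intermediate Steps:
x(o) = 2*o
(x(55) - 4219912)*(((1663326 - 6411) + K) - 2115925) = (2*55 - 4219912)*(((1663326 - 6411) - 1539329) - 2115925) = (110 - 4219912)*((1656915 - 1539329) - 2115925) = -4219802*(117586 - 2115925) = -4219802*(-1998339) = 8432594908878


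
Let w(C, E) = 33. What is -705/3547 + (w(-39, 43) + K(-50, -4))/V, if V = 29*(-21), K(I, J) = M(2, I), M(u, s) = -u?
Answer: -539302/2160123 ≈ -0.24966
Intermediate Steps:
K(I, J) = -2 (K(I, J) = -1*2 = -2)
V = -609
-705/3547 + (w(-39, 43) + K(-50, -4))/V = -705/3547 + (33 - 2)/(-609) = -705*1/3547 + 31*(-1/609) = -705/3547 - 31/609 = -539302/2160123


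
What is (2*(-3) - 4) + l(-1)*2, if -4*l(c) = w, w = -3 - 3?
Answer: -7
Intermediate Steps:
w = -6
l(c) = 3/2 (l(c) = -1/4*(-6) = 3/2)
(2*(-3) - 4) + l(-1)*2 = (2*(-3) - 4) + (3/2)*2 = (-6 - 4) + 3 = -10 + 3 = -7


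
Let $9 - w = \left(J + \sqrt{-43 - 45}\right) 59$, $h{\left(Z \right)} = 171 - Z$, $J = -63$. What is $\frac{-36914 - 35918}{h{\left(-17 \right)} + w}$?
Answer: $- \frac{71266112}{3906431} - \frac{2148544 i \sqrt{22}}{3906431} \approx -18.243 - 2.5797 i$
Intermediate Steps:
$w = 3726 - 118 i \sqrt{22}$ ($w = 9 - \left(-63 + \sqrt{-43 - 45}\right) 59 = 9 - \left(-63 + \sqrt{-88}\right) 59 = 9 - \left(-63 + 2 i \sqrt{22}\right) 59 = 9 - \left(-3717 + 118 i \sqrt{22}\right) = 9 + \left(3717 - 118 i \sqrt{22}\right) = 3726 - 118 i \sqrt{22} \approx 3726.0 - 553.47 i$)
$\frac{-36914 - 35918}{h{\left(-17 \right)} + w} = \frac{-36914 - 35918}{\left(171 - -17\right) + \left(3726 - 118 i \sqrt{22}\right)} = - \frac{72832}{\left(171 + 17\right) + \left(3726 - 118 i \sqrt{22}\right)} = - \frac{72832}{188 + \left(3726 - 118 i \sqrt{22}\right)} = - \frac{72832}{3914 - 118 i \sqrt{22}}$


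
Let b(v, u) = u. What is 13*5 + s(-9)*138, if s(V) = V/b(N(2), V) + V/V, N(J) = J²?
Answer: 341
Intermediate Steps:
s(V) = 2 (s(V) = V/V + V/V = 1 + 1 = 2)
13*5 + s(-9)*138 = 13*5 + 2*138 = 65 + 276 = 341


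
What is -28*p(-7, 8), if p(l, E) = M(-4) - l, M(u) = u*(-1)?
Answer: -308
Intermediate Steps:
M(u) = -u
p(l, E) = 4 - l (p(l, E) = -1*(-4) - l = 4 - l)
-28*p(-7, 8) = -28*(4 - 1*(-7)) = -28*(4 + 7) = -28*11 = -308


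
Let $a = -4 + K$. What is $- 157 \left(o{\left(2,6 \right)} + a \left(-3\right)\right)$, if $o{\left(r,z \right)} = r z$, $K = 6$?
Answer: $-942$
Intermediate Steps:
$a = 2$ ($a = -4 + 6 = 2$)
$- 157 \left(o{\left(2,6 \right)} + a \left(-3\right)\right) = - 157 \left(2 \cdot 6 + 2 \left(-3\right)\right) = - 157 \left(12 - 6\right) = \left(-157\right) 6 = -942$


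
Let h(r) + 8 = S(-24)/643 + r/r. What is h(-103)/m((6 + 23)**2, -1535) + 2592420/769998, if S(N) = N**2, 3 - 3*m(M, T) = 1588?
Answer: 88371484385/26158243723 ≈ 3.3783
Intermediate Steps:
m(M, T) = -1585/3 (m(M, T) = 1 - 1/3*1588 = 1 - 1588/3 = -1585/3)
h(r) = -3925/643 (h(r) = -8 + ((-24)**2/643 + r/r) = -8 + (576*(1/643) + 1) = -8 + (576/643 + 1) = -8 + 1219/643 = -3925/643)
h(-103)/m((6 + 23)**2, -1535) + 2592420/769998 = -3925/(643*(-1585/3)) + 2592420/769998 = -3925/643*(-3/1585) + 2592420*(1/769998) = 2355/203831 + 432070/128333 = 88371484385/26158243723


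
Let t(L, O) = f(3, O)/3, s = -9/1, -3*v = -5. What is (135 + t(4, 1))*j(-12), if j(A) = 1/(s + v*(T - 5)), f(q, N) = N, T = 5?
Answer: -406/27 ≈ -15.037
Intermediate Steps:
v = 5/3 (v = -1/3*(-5) = 5/3 ≈ 1.6667)
s = -9 (s = -9*1 = -9)
t(L, O) = O/3
j(A) = -1/9 (j(A) = 1/(-9 + 5*(5 - 5)/3) = 1/(-9 + (5/3)*0) = 1/(-9 + 0) = 1/(-9) = -1/9)
(135 + t(4, 1))*j(-12) = (135 + (1/3)*1)*(-1/9) = (135 + 1/3)*(-1/9) = (406/3)*(-1/9) = -406/27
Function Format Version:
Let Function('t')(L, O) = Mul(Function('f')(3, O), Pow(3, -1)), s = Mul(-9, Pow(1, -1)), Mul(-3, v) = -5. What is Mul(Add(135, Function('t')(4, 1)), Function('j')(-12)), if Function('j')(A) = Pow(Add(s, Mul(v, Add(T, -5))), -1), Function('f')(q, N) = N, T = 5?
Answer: Rational(-406, 27) ≈ -15.037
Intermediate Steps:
v = Rational(5, 3) (v = Mul(Rational(-1, 3), -5) = Rational(5, 3) ≈ 1.6667)
s = -9 (s = Mul(-9, 1) = -9)
Function('t')(L, O) = Mul(Rational(1, 3), O) (Function('t')(L, O) = Mul(O, Pow(3, -1)) = Mul(O, Rational(1, 3)) = Mul(Rational(1, 3), O))
Function('j')(A) = Rational(-1, 9) (Function('j')(A) = Pow(Add(-9, Mul(Rational(5, 3), Add(5, -5))), -1) = Pow(Add(-9, Mul(Rational(5, 3), 0)), -1) = Pow(Add(-9, 0), -1) = Pow(-9, -1) = Rational(-1, 9))
Mul(Add(135, Function('t')(4, 1)), Function('j')(-12)) = Mul(Add(135, Mul(Rational(1, 3), 1)), Rational(-1, 9)) = Mul(Add(135, Rational(1, 3)), Rational(-1, 9)) = Mul(Rational(406, 3), Rational(-1, 9)) = Rational(-406, 27)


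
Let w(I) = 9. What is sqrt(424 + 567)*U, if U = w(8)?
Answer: 9*sqrt(991) ≈ 283.32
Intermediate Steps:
U = 9
sqrt(424 + 567)*U = sqrt(424 + 567)*9 = sqrt(991)*9 = 9*sqrt(991)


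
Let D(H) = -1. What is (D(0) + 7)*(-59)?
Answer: -354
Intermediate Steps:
(D(0) + 7)*(-59) = (-1 + 7)*(-59) = 6*(-59) = -354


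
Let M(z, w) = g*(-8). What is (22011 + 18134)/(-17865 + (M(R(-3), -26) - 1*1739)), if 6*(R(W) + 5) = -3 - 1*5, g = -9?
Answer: -40145/19532 ≈ -2.0553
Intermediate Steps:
R(W) = -19/3 (R(W) = -5 + (-3 - 1*5)/6 = -5 + (-3 - 5)/6 = -5 + (⅙)*(-8) = -5 - 4/3 = -19/3)
M(z, w) = 72 (M(z, w) = -9*(-8) = 72)
(22011 + 18134)/(-17865 + (M(R(-3), -26) - 1*1739)) = (22011 + 18134)/(-17865 + (72 - 1*1739)) = 40145/(-17865 + (72 - 1739)) = 40145/(-17865 - 1667) = 40145/(-19532) = 40145*(-1/19532) = -40145/19532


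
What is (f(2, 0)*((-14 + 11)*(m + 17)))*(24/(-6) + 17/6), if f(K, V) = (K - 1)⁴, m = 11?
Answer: 98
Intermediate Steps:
f(K, V) = (-1 + K)⁴
(f(2, 0)*((-14 + 11)*(m + 17)))*(24/(-6) + 17/6) = ((-1 + 2)⁴*((-14 + 11)*(11 + 17)))*(24/(-6) + 17/6) = (1⁴*(-3*28))*(24*(-⅙) + 17*(⅙)) = (1*(-84))*(-4 + 17/6) = -84*(-7/6) = 98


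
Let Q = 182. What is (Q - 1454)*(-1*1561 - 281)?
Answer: 2343024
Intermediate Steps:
(Q - 1454)*(-1*1561 - 281) = (182 - 1454)*(-1*1561 - 281) = -1272*(-1561 - 281) = -1272*(-1842) = 2343024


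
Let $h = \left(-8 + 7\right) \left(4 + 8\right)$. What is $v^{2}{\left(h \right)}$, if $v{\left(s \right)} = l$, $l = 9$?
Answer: $81$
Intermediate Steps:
$h = -12$ ($h = \left(-1\right) 12 = -12$)
$v{\left(s \right)} = 9$
$v^{2}{\left(h \right)} = 9^{2} = 81$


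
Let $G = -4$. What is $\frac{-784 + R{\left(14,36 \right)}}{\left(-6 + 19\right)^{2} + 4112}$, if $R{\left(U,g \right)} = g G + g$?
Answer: $- \frac{892}{4281} \approx -0.20836$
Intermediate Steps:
$R{\left(U,g \right)} = - 3 g$ ($R{\left(U,g \right)} = g \left(-4\right) + g = - 4 g + g = - 3 g$)
$\frac{-784 + R{\left(14,36 \right)}}{\left(-6 + 19\right)^{2} + 4112} = \frac{-784 - 108}{\left(-6 + 19\right)^{2} + 4112} = \frac{-784 - 108}{13^{2} + 4112} = - \frac{892}{169 + 4112} = - \frac{892}{4281}$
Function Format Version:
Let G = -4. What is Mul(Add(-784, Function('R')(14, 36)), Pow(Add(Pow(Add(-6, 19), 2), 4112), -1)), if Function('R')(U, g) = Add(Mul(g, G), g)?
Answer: Rational(-892, 4281) ≈ -0.20836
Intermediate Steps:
Function('R')(U, g) = Mul(-3, g) (Function('R')(U, g) = Add(Mul(g, -4), g) = Add(Mul(-4, g), g) = Mul(-3, g))
Mul(Add(-784, Function('R')(14, 36)), Pow(Add(Pow(Add(-6, 19), 2), 4112), -1)) = Mul(Add(-784, Mul(-3, 36)), Pow(Add(Pow(Add(-6, 19), 2), 4112), -1)) = Mul(Add(-784, -108), Pow(Add(Pow(13, 2), 4112), -1)) = Mul(-892, Pow(Add(169, 4112), -1)) = Mul(-892, Pow(4281, -1)) = Mul(-892, Rational(1, 4281)) = Rational(-892, 4281)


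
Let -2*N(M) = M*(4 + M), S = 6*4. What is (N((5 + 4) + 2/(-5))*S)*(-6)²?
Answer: -1170288/25 ≈ -46812.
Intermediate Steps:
S = 24
N(M) = -M*(4 + M)/2
(N((5 + 4) + 2/(-5))*S)*(-6)² = (-((5 + 4) + 2/(-5))*(4 + ((5 + 4) + 2/(-5)))/2*24)*(-6)² = (-(9 + 2*(-⅕))*(4 + (9 + 2*(-⅕)))/2*24)*36 = (-(9 - ⅖)*(4 + (9 - ⅖))/2*24)*36 = (-½*43/5*(4 + 43/5)*24)*36 = (-½*43/5*63/5*24)*36 = -2709/50*24*36 = -32508/25*36 = -1170288/25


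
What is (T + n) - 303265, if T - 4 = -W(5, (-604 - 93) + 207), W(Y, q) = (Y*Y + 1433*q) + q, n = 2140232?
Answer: 2539606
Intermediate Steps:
W(Y, q) = Y² + 1434*q (W(Y, q) = (Y² + 1433*q) + q = Y² + 1434*q)
T = 702639 (T = 4 - (5² + 1434*((-604 - 93) + 207)) = 4 - (25 + 1434*(-697 + 207)) = 4 - (25 + 1434*(-490)) = 4 - (25 - 702660) = 4 - 1*(-702635) = 4 + 702635 = 702639)
(T + n) - 303265 = (702639 + 2140232) - 303265 = 2842871 - 303265 = 2539606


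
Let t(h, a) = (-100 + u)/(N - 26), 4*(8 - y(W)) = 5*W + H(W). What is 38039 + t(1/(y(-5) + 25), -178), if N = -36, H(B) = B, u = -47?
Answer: 2358565/62 ≈ 38041.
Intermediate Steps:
y(W) = 8 - 3*W/2 (y(W) = 8 - (5*W + W)/4 = 8 - 3*W/2)
t(h, a) = 147/62 (t(h, a) = (-100 - 47)/(-36 - 26) = -147/(-62) = -147*(-1/62) = 147/62)
38039 + t(1/(y(-5) + 25), -178) = 38039 + 147/62 = 2358565/62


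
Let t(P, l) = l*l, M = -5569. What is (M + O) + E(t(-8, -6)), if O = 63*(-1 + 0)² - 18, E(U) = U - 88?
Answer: -5576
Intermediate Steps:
t(P, l) = l²
E(U) = -88 + U
O = 45 (O = 63*(-1)² - 18 = 63*1 - 18 = 63 - 18 = 45)
(M + O) + E(t(-8, -6)) = (-5569 + 45) + (-88 + (-6)²) = -5524 + (-88 + 36) = -5524 - 52 = -5576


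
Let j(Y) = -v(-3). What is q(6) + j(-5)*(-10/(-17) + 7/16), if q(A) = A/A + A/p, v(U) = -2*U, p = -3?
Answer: -973/136 ≈ -7.1544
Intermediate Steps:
j(Y) = -6 (j(Y) = -(-2)*(-3) = -1*6 = -6)
q(A) = 1 - A/3 (q(A) = A/A + A/(-3) = 1 + A*(-⅓) = 1 - A/3)
q(6) + j(-5)*(-10/(-17) + 7/16) = (1 - ⅓*6) - 6*(-10/(-17) + 7/16) = (1 - 2) - 6*(-10*(-1/17) + 7*(1/16)) = -1 - 6*(10/17 + 7/16) = -1 - 6*279/272 = -1 - 837/136 = -973/136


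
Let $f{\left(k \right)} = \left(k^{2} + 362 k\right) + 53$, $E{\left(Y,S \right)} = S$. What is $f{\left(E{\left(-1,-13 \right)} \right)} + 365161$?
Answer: $360677$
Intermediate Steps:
$f{\left(k \right)} = 53 + k^{2} + 362 k$
$f{\left(E{\left(-1,-13 \right)} \right)} + 365161 = \left(53 + \left(-13\right)^{2} + 362 \left(-13\right)\right) + 365161 = \left(53 + 169 - 4706\right) + 365161 = -4484 + 365161 = 360677$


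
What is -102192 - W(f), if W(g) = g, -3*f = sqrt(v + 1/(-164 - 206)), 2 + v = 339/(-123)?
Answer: -102192 + I*sqrt(1095137470)/45510 ≈ -1.0219e+5 + 0.72716*I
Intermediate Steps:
v = -195/41 (v = -2 + 339/(-123) = -2 + 339*(-1/123) = -2 - 113/41 = -195/41 ≈ -4.7561)
f = -I*sqrt(1095137470)/45510 (f = -sqrt(-195/41 + 1/(-164 - 206))/3 = -sqrt(-195/41 + 1/(-370))/3 = -sqrt(-195/41 - 1/370)/3 = -I*sqrt(1095137470)/45510 ≈ -0.72716*I)
-102192 - W(f) = -102192 - (-1)*I*sqrt(1095137470)/45510 = -102192 + I*sqrt(1095137470)/45510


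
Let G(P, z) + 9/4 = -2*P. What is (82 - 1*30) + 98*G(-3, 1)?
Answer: 839/2 ≈ 419.50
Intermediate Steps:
G(P, z) = -9/4 - 2*P
(82 - 1*30) + 98*G(-3, 1) = (82 - 1*30) + 98*(-9/4 - 2*(-3)) = (82 - 30) + 98*(-9/4 + 6) = 52 + 98*(15/4) = 52 + 735/2 = 839/2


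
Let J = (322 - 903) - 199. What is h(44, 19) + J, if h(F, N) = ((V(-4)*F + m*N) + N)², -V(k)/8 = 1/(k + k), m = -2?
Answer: -155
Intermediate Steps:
J = -780 (J = -581 - 199 = -780)
V(k) = -4/k (V(k) = -8/(k + k) = -8*1/(2*k) = -4/k)
h(F, N) = (F - N)² (h(F, N) = (((-4/(-4))*F - 2*N) + N)² = (((-4*(-¼))*F - 2*N) + N)² = ((1*F - 2*N) + N)² = ((F - 2*N) + N)² = (F - N)²)
h(44, 19) + J = (44 - 1*19)² - 780 = (44 - 19)² - 780 = 25² - 780 = 625 - 780 = -155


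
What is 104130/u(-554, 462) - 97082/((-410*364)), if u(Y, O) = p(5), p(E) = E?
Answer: 1554084661/74620 ≈ 20827.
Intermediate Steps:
u(Y, O) = 5
104130/u(-554, 462) - 97082/((-410*364)) = 104130/5 - 97082/((-410*364)) = 104130*(⅕) - 97082/(-149240) = 20826 - 97082*(-1/149240) = 20826 + 48541/74620 = 1554084661/74620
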